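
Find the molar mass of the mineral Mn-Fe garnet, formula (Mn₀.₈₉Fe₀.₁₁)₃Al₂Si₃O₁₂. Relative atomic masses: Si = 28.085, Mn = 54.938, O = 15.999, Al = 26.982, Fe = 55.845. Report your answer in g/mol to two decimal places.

495.32 g/mol

The formula mass is the sum 2.67×54.938 + 0.33×55.845 + 2×26.982 + 3×28.085 + 12×15.999.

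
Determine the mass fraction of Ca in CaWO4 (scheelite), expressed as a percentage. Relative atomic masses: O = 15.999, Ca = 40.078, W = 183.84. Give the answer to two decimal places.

Formula mass = 1·40.078 + 1·183.84 + 4·15.999 = 287.914 g/mol, of which 40.078 g is Ca.
So Ca makes up 40.078/287.914 = 0.1392 of the mass, i.e. 13.92%.

13.92 wt%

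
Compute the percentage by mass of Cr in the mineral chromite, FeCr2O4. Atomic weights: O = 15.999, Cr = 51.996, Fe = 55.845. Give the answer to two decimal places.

Molar mass of FeCr2O4: 1×55.845 + 2×51.996 + 4×15.999 = 223.833 g/mol.
Mass of Cr per formula unit: 2 × 51.996 = 103.992 g.
Weight fraction Cr = 103.992 / 223.833 = 0.4646.

46.46 mass %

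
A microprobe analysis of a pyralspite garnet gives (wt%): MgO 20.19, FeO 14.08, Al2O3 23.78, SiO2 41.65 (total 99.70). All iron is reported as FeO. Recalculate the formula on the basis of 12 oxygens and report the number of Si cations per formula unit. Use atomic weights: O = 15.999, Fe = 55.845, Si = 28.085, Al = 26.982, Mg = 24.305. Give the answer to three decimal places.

2.989 Si apfu

MgO: 20.19/40.304 = 0.50094 mol → 0.50094 mol Mg, 0.50094 mol O.
FeO: 14.08/71.844 = 0.19598 mol → 0.19598 mol Fe, 0.19598 mol O.
Al2O3: 23.78/101.961 = 0.23323 mol → 0.46646 mol Al, 0.69969 mol O.
SiO2: 41.65/60.083 = 0.69321 mol → 0.69321 mol Si, 1.38642 mol O.
Total oxygen = 2.78303 mol. Normalization factor = 12/2.78303 = 4.31185.
Si per 12 O = 0.69321 × 4.31185 = 2.989.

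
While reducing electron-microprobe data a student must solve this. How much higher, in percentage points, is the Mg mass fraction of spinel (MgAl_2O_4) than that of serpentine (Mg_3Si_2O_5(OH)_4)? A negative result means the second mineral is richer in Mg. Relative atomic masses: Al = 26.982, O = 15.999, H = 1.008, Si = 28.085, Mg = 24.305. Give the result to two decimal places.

Mg in MgAl_2O_4: molar mass 142.265 g/mol; 1×24.305 = 24.305 g → 17.08 wt%.
Mg in Mg_3Si_2O_5(OH)_4: molar mass 277.108 g/mol; 3×24.305 = 72.915 g → 26.31 wt%.
Difference = 17.08 − 26.31 = -9.23 percentage points.

-9.23 percentage points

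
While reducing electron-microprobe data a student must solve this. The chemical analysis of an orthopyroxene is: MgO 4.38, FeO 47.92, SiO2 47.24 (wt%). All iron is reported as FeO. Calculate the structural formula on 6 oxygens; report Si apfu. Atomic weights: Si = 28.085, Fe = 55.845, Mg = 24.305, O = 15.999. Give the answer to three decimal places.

2.009 Si apfu

4.38 wt% MgO ÷ 40.304 g/mol = 0.10867 mol, giving 0.10867 Mg and 0.10867 O.
47.92 wt% FeO ÷ 71.844 g/mol = 0.66700 mol, giving 0.66700 Fe and 0.66700 O.
47.24 wt% SiO2 ÷ 60.083 g/mol = 0.78625 mol, giving 0.78625 Si and 1.57250 O.
Oxygen sums to 2.34817; scaling by 6/2.34817 = 2.55518 puts the formula on 6 O.
Si: 0.78625 × 2.55518 = 2.009 atoms per formula unit.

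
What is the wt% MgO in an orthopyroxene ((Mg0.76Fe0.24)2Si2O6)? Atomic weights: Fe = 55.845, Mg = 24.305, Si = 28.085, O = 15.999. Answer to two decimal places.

Formula mass = 215.913 g/mol.
1.52 Mg → 1.5200 mol MgO per formula unit; M(MgO) = 40.304, so MgO mass = 61.262 g.
61.262/215.913 × 100 = 28.37 wt%.

28.37 wt%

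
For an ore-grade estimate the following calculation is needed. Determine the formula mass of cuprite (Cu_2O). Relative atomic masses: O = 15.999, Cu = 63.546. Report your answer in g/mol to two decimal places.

143.09 g/mol

The formula mass is the sum 2×63.546 + 1×15.999.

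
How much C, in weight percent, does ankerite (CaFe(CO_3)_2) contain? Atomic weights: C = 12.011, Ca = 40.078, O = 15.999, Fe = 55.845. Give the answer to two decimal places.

11.12 weight percent

Molar mass of CaFe(CO_3)_2: 1×40.078 + 1×55.845 + 2×12.011 + 6×15.999 = 215.939 g/mol.
Mass of C per formula unit: 2 × 12.011 = 24.022 g.
Weight fraction C = 24.022 / 215.939 = 0.1112.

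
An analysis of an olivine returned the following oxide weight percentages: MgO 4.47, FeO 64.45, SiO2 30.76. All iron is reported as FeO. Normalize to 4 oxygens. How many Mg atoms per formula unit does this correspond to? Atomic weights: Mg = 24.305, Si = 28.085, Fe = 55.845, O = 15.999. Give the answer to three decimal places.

0.218 Mg apfu

4.47 wt% MgO ÷ 40.304 g/mol = 0.11091 mol, giving 0.11091 Mg and 0.11091 O.
64.45 wt% FeO ÷ 71.844 g/mol = 0.89708 mol, giving 0.89708 Fe and 0.89708 O.
30.76 wt% SiO2 ÷ 60.083 g/mol = 0.51196 mol, giving 0.51196 Si and 1.02392 O.
Oxygen sums to 2.03191; scaling by 4/2.03191 = 1.96859 puts the formula on 4 O.
Mg: 0.11091 × 1.96859 = 0.218 atoms per formula unit.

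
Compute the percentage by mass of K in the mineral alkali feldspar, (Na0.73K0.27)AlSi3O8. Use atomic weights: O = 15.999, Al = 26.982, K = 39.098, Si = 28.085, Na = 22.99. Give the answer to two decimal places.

3.96 weight percent

Formula mass = 0.73×22.99 + 0.27×39.098 + 1×26.982 + 3×28.085 + 8×15.999 = 266.568 g/mol, of which 10.556 g is K.
So K makes up 10.556/266.568 = 0.0396 of the mass, i.e. 3.96%.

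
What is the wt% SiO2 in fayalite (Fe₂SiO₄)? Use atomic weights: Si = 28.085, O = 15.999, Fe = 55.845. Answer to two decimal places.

Formula mass = 203.771 g/mol.
1 Si → 1.0000 mol SiO2 per formula unit; M(SiO2) = 60.083, so SiO2 mass = 60.083 g.
60.083/203.771 × 100 = 29.49 wt%.

29.49 wt%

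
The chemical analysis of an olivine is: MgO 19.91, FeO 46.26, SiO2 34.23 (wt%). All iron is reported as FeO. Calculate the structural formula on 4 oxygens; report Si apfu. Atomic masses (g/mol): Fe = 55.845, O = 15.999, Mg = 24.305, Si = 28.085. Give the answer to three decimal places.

19.91 wt% MgO ÷ 40.304 g/mol = 0.49400 mol, giving 0.49400 Mg and 0.49400 O.
46.26 wt% FeO ÷ 71.844 g/mol = 0.64390 mol, giving 0.64390 Fe and 0.64390 O.
34.23 wt% SiO2 ÷ 60.083 g/mol = 0.56971 mol, giving 0.56971 Si and 1.13942 O.
Oxygen sums to 2.27732; scaling by 4/2.27732 = 1.75645 puts the formula on 4 O.
Si: 0.56971 × 1.75645 = 1.001 atoms per formula unit.

1.001 Si apfu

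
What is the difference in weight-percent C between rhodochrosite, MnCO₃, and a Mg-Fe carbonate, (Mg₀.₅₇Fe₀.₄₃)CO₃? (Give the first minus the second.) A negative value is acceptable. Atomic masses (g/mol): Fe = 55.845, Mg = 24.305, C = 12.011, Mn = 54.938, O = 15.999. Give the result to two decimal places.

-1.82 percentage points

C in MnCO₃: molar mass 114.946 g/mol; 1×12.011 = 12.011 g → 10.45 wt%.
C in (Mg₀.₅₇Fe₀.₄₃)CO₃: molar mass 97.875 g/mol; 1×12.011 = 12.011 g → 12.27 wt%.
Difference = 10.45 − 12.27 = -1.82 percentage points.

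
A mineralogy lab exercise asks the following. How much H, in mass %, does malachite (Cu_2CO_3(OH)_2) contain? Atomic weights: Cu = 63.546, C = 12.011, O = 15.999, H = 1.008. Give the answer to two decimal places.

Formula mass = 2·63.546 + 1·12.011 + 5·15.999 + 2·1.008 = 221.114 g/mol, of which 2.016 g is H.
So H makes up 2.016/221.114 = 0.0091 of the mass, i.e. 0.91%.

0.91 mass %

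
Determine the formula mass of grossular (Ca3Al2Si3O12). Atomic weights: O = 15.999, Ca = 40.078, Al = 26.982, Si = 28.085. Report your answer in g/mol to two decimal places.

450.44 g/mol

The formula mass is the sum 3×40.078 + 2×26.982 + 3×28.085 + 12×15.999.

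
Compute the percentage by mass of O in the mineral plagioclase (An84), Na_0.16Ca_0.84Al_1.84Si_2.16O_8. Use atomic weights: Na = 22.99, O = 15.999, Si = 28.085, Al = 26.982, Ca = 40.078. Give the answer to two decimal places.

Formula mass = 0.16·22.99 + 0.84·40.078 + 1.84·26.982 + 2.16·28.085 + 8·15.999 = 275.646 g/mol, of which 127.992 g is O.
So O makes up 127.992/275.646 = 0.4643 of the mass, i.e. 46.43%.

46.43 mass %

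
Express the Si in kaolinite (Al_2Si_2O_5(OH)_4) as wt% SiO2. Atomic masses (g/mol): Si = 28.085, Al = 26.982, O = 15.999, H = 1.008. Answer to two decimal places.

Formula mass = 258.157 g/mol.
2 Si → 2.0000 mol SiO2 per formula unit; M(SiO2) = 60.083, so SiO2 mass = 120.166 g.
120.166/258.157 × 100 = 46.55 wt%.

46.55 wt%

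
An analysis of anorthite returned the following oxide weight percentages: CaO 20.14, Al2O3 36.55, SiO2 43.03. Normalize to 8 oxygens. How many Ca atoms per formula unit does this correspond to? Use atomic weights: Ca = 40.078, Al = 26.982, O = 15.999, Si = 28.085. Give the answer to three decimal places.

1.002 Ca apfu

20.14 wt% CaO ÷ 56.077 g/mol = 0.35915 mol, giving 0.35915 Ca and 0.35915 O.
36.55 wt% Al2O3 ÷ 101.961 g/mol = 0.35847 mol, giving 0.71694 Al and 1.07541 O.
43.03 wt% SiO2 ÷ 60.083 g/mol = 0.71618 mol, giving 0.71618 Si and 1.43236 O.
Oxygen sums to 2.86692; scaling by 8/2.86692 = 2.79045 puts the formula on 8 O.
Ca: 0.35915 × 2.79045 = 1.002 atoms per formula unit.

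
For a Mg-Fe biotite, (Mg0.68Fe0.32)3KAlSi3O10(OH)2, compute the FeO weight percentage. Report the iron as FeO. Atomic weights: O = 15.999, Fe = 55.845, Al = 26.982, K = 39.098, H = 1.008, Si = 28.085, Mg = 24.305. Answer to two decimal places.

15.41 wt%

Formula mass = 447.532 g/mol.
0.96 Fe → 0.9600 mol FeO per formula unit; M(FeO) = 71.844, so FeO mass = 68.970 g.
68.970/447.532 × 100 = 15.41 wt%.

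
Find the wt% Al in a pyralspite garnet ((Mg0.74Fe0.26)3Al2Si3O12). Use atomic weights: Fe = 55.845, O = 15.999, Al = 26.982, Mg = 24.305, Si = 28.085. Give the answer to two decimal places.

M((Mg0.74Fe0.26)3Al2Si3O12) = 427.723 g/mol.
Al contributes 2 × 26.982 = 53.964 g per mole.
53.964/427.723 = 0.1262 → 12.62%.

12.62 weight percent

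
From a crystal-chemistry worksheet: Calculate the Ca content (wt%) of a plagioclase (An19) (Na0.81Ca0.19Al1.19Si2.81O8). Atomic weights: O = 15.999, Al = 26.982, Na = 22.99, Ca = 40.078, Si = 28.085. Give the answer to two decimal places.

Molar mass of Na0.81Ca0.19Al1.19Si2.81O8: 0.81×22.99 + 0.19×40.078 + 1.19×26.982 + 2.81×28.085 + 8×15.999 = 265.256 g/mol.
Mass of Ca per formula unit: 0.19 × 40.078 = 7.615 g.
Weight fraction Ca = 7.615 / 265.256 = 0.0287.

2.87 wt%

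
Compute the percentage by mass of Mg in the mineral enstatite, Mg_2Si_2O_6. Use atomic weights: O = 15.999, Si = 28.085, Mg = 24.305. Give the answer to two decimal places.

Molar mass of Mg_2Si_2O_6: 2×24.305 + 2×28.085 + 6×15.999 = 200.774 g/mol.
Mass of Mg per formula unit: 2 × 24.305 = 48.610 g.
Weight fraction Mg = 48.610 / 200.774 = 0.2421.

24.21 mass %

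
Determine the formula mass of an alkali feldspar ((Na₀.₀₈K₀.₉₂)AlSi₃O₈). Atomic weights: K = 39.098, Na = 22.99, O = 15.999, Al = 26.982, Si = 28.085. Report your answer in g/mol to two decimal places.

The formula mass is the sum 0.08(22.99) + 0.92(39.098) + 1(26.982) + 3(28.085) + 8(15.999).

277.04 g/mol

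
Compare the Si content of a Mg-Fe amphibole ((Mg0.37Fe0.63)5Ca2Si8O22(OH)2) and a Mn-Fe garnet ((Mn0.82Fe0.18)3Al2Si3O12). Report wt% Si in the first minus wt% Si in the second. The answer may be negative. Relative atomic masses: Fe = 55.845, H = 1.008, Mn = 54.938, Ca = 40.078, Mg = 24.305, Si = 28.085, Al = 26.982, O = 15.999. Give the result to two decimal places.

7.64 percentage points

Si in (Mg0.37Fe0.63)5Ca2Si8O22(OH)2: molar mass 911.704 g/mol; 8×28.085 = 224.680 g → 24.64 wt%.
Si in (Mn0.82Fe0.18)3Al2Si3O12: molar mass 495.511 g/mol; 3×28.085 = 84.255 g → 17.00 wt%.
Difference = 24.64 − 17.00 = 7.64 percentage points.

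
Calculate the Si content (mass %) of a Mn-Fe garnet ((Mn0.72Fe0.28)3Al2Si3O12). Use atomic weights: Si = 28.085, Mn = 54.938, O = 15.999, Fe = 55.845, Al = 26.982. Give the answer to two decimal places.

16.99 mass %

M((Mn0.72Fe0.28)3Al2Si3O12) = 495.783 g/mol.
Si contributes 3 × 28.085 = 84.255 g per mole.
84.255/495.783 = 0.1699 → 16.99%.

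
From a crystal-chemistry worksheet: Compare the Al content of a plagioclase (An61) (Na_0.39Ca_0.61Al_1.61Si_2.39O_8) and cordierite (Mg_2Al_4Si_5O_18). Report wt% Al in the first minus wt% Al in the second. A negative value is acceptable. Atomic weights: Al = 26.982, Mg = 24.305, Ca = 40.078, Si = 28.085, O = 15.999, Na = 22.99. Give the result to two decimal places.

Al in Na_0.39Ca_0.61Al_1.61Si_2.39O_8: molar mass 271.970 g/mol; 1.61×26.982 = 43.441 g → 15.97 wt%.
Al in Mg_2Al_4Si_5O_18: molar mass 584.945 g/mol; 4×26.982 = 107.928 g → 18.45 wt%.
Difference = 15.97 − 18.45 = -2.48 percentage points.

-2.48 percentage points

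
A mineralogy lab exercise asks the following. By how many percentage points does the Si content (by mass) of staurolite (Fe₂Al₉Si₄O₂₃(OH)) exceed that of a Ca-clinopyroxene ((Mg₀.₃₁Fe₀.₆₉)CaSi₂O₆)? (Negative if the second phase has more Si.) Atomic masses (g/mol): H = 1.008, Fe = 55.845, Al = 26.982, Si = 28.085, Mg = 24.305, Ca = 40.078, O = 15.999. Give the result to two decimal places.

-10.38 percentage points

First mineral: 112.340 g Si in 851.852 g formula = 13.19 wt% Si.
Second mineral: 56.170 g Si in 238.310 g formula = 23.57 wt% Si.
13.19% − 23.57% gives a difference of -10.38 percentage points.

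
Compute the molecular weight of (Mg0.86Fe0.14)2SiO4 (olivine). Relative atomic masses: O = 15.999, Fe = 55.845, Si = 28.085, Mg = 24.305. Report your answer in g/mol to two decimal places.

The formula mass is the sum 1.72×24.305 + 0.28×55.845 + 1×28.085 + 4×15.999.

149.52 g/mol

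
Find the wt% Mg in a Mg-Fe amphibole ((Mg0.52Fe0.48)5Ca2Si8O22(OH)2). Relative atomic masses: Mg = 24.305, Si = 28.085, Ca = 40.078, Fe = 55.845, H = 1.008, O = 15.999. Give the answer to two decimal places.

7.12 mass %

Molar mass of (Mg0.52Fe0.48)5Ca2Si8O22(OH)2: 2.60·24.305 + 2.40·55.845 + 2·40.078 + 8·28.085 + 24·15.999 + 2·1.008 = 888.049 g/mol.
Mass of Mg per formula unit: 2.60 × 24.305 = 63.193 g.
Weight fraction Mg = 63.193 / 888.049 = 0.0712.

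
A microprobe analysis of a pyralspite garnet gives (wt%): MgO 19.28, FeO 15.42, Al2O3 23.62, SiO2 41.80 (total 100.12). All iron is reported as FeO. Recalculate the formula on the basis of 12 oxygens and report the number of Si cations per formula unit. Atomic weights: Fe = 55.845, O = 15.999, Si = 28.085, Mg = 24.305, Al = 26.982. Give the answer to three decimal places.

19.28 wt% MgO ÷ 40.304 g/mol = 0.47836 mol, giving 0.47836 Mg and 0.47836 O.
15.42 wt% FeO ÷ 71.844 g/mol = 0.21463 mol, giving 0.21463 Fe and 0.21463 O.
23.62 wt% Al2O3 ÷ 101.961 g/mol = 0.23166 mol, giving 0.46332 Al and 0.69498 O.
41.80 wt% SiO2 ÷ 60.083 g/mol = 0.69570 mol, giving 0.69570 Si and 1.39140 O.
Oxygen sums to 2.77937; scaling by 12/2.77937 = 4.31753 puts the formula on 12 O.
Si: 0.69570 × 4.31753 = 3.004 atoms per formula unit.

3.004 Si apfu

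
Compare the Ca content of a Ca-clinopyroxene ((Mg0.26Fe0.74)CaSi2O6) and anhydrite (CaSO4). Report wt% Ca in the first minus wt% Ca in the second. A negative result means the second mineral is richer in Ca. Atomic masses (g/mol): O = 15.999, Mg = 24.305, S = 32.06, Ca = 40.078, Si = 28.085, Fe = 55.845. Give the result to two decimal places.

M((Mg0.26Fe0.74)CaSi2O6) = 239.887 g/mol, so wt% Ca = 40.078/239.887 × 100 = 16.71%.
M(CaSO4) = 136.134 g/mol, so wt% Ca = 40.078/136.134 × 100 = 29.44%.
16.71 − 29.44 = -12.73 pp.

-12.73 percentage points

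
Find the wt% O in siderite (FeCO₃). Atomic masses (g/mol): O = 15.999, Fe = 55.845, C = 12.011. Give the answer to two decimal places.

41.43 mass %

Formula mass = 1·55.845 + 1·12.011 + 3·15.999 = 115.853 g/mol, of which 47.997 g is O.
So O makes up 47.997/115.853 = 0.4143 of the mass, i.e. 41.43%.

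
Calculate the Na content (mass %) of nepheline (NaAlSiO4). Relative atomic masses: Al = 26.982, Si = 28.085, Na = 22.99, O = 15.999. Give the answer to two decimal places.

Formula mass = 1*22.99 + 1*26.982 + 1*28.085 + 4*15.999 = 142.053 g/mol, of which 22.990 g is Na.
So Na makes up 22.990/142.053 = 0.1618 of the mass, i.e. 16.18%.

16.18 mass %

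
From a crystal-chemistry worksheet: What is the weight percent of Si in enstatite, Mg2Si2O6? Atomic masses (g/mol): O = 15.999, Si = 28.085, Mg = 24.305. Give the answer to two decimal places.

Molar mass of Mg2Si2O6: 2×24.305 + 2×28.085 + 6×15.999 = 200.774 g/mol.
Mass of Si per formula unit: 2 × 28.085 = 56.170 g.
Weight fraction Si = 56.170 / 200.774 = 0.2798.

27.98 mass %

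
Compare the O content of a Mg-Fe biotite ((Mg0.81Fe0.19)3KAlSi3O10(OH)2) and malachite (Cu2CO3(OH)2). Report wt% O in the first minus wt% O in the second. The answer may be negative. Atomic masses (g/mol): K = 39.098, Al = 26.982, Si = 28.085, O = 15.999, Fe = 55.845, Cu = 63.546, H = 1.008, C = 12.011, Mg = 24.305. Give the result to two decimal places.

M((Mg0.81Fe0.19)3KAlSi3O10(OH)2) = 435.232 g/mol, so wt% O = 191.988/435.232 × 100 = 44.11%.
M(Cu2CO3(OH)2) = 221.114 g/mol, so wt% O = 79.995/221.114 × 100 = 36.18%.
44.11 − 36.18 = 7.93 pp.

7.93 percentage points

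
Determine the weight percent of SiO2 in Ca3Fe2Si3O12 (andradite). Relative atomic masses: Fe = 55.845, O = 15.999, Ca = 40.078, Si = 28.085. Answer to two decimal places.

35.47 wt%

Formula mass = 508.167 g/mol.
3 Si → 3.0000 mol SiO2 per formula unit; M(SiO2) = 60.083, so SiO2 mass = 180.249 g.
180.249/508.167 × 100 = 35.47 wt%.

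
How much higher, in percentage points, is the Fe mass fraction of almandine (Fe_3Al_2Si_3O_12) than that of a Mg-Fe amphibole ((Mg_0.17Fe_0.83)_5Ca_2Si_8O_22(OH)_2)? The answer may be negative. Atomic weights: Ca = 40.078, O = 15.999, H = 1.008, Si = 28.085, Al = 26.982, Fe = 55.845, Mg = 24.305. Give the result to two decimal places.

9.09 percentage points

Fe in Fe_3Al_2Si_3O_12: molar mass 497.742 g/mol; 3×55.845 = 167.535 g → 33.66 wt%.
Fe in (Mg_0.17Fe_0.83)_5Ca_2Si_8O_22(OH)_2: molar mass 943.244 g/mol; 4.15×55.845 = 231.757 g → 24.57 wt%.
Difference = 33.66 − 24.57 = 9.09 percentage points.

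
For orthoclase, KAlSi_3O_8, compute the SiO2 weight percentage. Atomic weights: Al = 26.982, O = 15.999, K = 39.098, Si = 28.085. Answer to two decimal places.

64.76 wt%

Formula mass = 278.327 g/mol.
3 Si → 3.0000 mol SiO2 per formula unit; M(SiO2) = 60.083, so SiO2 mass = 180.249 g.
180.249/278.327 × 100 = 64.76 wt%.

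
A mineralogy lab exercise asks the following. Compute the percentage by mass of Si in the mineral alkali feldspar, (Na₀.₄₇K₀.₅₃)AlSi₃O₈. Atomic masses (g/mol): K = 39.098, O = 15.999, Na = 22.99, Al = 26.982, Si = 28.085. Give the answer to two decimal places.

31.12 wt%

M((Na₀.₄₇K₀.₅₃)AlSi₃O₈) = 270.756 g/mol.
Si contributes 3 × 28.085 = 84.255 g per mole.
84.255/270.756 = 0.3112 → 31.12%.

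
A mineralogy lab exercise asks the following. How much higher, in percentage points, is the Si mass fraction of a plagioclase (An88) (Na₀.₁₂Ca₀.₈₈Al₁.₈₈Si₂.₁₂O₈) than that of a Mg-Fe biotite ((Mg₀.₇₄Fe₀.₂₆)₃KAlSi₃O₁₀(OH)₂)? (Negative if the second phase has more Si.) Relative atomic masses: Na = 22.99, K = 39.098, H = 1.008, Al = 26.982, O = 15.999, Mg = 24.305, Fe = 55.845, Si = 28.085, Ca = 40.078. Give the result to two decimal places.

Si in Na₀.₁₂Ca₀.₈₈Al₁.₈₈Si₂.₁₂O₈: molar mass 276.286 g/mol; 2.12×28.085 = 59.540 g → 21.55 wt%.
Si in (Mg₀.₇₄Fe₀.₂₆)₃KAlSi₃O₁₀(OH)₂: molar mass 441.855 g/mol; 3×28.085 = 84.255 g → 19.07 wt%.
Difference = 21.55 − 19.07 = 2.48 percentage points.

2.48 percentage points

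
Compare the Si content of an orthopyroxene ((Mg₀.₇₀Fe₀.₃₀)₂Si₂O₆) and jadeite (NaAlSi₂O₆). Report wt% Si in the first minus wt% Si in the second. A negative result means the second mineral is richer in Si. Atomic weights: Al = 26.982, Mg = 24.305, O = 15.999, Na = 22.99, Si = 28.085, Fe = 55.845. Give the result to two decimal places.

-2.22 percentage points

Si in (Mg₀.₇₀Fe₀.₃₀)₂Si₂O₆: molar mass 219.698 g/mol; 2×28.085 = 56.170 g → 25.57 wt%.
Si in NaAlSi₂O₆: molar mass 202.136 g/mol; 2×28.085 = 56.170 g → 27.79 wt%.
Difference = 25.57 − 27.79 = -2.22 percentage points.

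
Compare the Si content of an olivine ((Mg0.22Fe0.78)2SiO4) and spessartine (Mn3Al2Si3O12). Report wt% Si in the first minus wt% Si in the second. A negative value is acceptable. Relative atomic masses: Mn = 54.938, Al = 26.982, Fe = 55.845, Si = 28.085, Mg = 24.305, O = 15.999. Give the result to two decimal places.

First mineral: 28.085 g Si in 189.893 g formula = 14.79 wt% Si.
Second mineral: 84.255 g Si in 495.021 g formula = 17.02 wt% Si.
14.79% − 17.02% gives a difference of -2.23 percentage points.

-2.23 percentage points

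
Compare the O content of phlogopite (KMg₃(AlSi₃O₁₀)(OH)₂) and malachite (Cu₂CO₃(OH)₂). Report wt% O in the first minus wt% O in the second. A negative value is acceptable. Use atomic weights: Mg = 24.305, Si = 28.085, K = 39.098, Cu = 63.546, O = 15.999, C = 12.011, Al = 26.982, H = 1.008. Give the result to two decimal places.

9.83 percentage points

First mineral: 191.988 g O in 417.254 g formula = 46.01 wt% O.
Second mineral: 79.995 g O in 221.114 g formula = 36.18 wt% O.
46.01% − 36.18% gives a difference of 9.83 percentage points.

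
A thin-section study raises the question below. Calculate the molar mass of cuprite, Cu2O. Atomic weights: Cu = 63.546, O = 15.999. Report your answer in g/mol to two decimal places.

143.09 g/mol

Cu: 2 × 63.546 = 127.0920
O: 1 × 15.999 = 15.9990
Summing the contributions gives the formula mass.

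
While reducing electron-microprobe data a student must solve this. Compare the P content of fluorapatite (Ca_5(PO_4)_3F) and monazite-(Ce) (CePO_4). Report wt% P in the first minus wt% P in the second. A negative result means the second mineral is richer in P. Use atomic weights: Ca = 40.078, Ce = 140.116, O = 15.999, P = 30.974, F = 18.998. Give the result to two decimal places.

M(Ca_5(PO_4)_3F) = 504.298 g/mol, so wt% P = 92.922/504.298 × 100 = 18.43%.
M(CePO_4) = 235.086 g/mol, so wt% P = 30.974/235.086 × 100 = 13.18%.
18.43 − 13.18 = 5.25 pp.

5.25 percentage points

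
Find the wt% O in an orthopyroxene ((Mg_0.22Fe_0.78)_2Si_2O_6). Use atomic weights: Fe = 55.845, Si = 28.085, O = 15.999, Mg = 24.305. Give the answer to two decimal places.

38.40 wt%

M((Mg_0.22Fe_0.78)_2Si_2O_6) = 249.976 g/mol.
O contributes 6 × 15.999 = 95.994 g per mole.
95.994/249.976 = 0.3840 → 38.40%.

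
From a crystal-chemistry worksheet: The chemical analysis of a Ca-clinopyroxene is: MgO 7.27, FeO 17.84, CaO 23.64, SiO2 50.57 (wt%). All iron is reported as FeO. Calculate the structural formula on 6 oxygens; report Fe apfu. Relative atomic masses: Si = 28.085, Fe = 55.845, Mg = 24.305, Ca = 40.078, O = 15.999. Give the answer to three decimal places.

7.27 wt% MgO ÷ 40.304 g/mol = 0.18038 mol, giving 0.18038 Mg and 0.18038 O.
17.84 wt% FeO ÷ 71.844 g/mol = 0.24832 mol, giving 0.24832 Fe and 0.24832 O.
23.64 wt% CaO ÷ 56.077 g/mol = 0.42156 mol, giving 0.42156 Ca and 0.42156 O.
50.57 wt% SiO2 ÷ 60.083 g/mol = 0.84167 mol, giving 0.84167 Si and 1.68334 O.
Oxygen sums to 2.53360; scaling by 6/2.53360 = 2.36817 puts the formula on 6 O.
Fe: 0.24832 × 2.36817 = 0.588 atoms per formula unit.

0.588 Fe apfu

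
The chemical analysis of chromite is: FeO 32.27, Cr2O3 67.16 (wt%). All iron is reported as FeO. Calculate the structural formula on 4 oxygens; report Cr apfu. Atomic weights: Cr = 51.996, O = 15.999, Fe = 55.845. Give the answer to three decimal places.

1.992 Cr apfu

32.27 wt% FeO ÷ 71.844 g/mol = 0.44917 mol, giving 0.44917 Fe and 0.44917 O.
67.16 wt% Cr2O3 ÷ 151.989 g/mol = 0.44187 mol, giving 0.88374 Cr and 1.32561 O.
Oxygen sums to 1.77478; scaling by 4/1.77478 = 2.25380 puts the formula on 4 O.
Cr: 0.88374 × 2.25380 = 1.992 atoms per formula unit.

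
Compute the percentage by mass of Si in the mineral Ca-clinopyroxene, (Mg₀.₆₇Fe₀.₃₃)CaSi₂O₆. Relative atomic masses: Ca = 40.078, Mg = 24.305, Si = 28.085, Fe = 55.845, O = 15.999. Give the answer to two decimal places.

24.75 weight percent

Formula mass = 0.67×24.305 + 0.33×55.845 + 1×40.078 + 2×28.085 + 6×15.999 = 226.955 g/mol, of which 56.170 g is Si.
So Si makes up 56.170/226.955 = 0.2475 of the mass, i.e. 24.75%.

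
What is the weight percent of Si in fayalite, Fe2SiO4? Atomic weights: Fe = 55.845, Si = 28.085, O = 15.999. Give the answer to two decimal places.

13.78 wt%

Molar mass of Fe2SiO4: 2*55.845 + 1*28.085 + 4*15.999 = 203.771 g/mol.
Mass of Si per formula unit: 1 × 28.085 = 28.085 g.
Weight fraction Si = 28.085 / 203.771 = 0.1378.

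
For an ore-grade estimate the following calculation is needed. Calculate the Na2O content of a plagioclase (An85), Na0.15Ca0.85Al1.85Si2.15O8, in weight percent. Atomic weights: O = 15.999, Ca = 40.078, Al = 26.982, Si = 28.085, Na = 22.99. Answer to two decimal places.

1.69 wt%

M(Na0.15Ca0.85Al1.85Si2.15O8) = 275.806 g/mol; M(Na2O) = 61.979 g/mol.
Moles Na2O per formula unit = 0.15 Na ÷ 2 = 0.0750.
Na2O fraction = (0.0750 × 61.979) / 275.806 = 4.648/275.806 = 0.0169.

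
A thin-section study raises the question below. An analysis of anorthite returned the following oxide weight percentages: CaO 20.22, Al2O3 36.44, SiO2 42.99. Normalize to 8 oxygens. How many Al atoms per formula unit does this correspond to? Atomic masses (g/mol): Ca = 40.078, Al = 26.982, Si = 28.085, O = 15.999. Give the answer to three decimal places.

1.997 Al apfu

CaO: 20.22/56.077 = 0.36058 mol → 0.36058 mol Ca, 0.36058 mol O.
Al2O3: 36.44/101.961 = 0.35739 mol → 0.71478 mol Al, 1.07217 mol O.
SiO2: 42.99/60.083 = 0.71551 mol → 0.71551 mol Si, 1.43102 mol O.
Total oxygen = 2.86377 mol. Normalization factor = 8/2.86377 = 2.79352.
Al per 8 O = 0.71478 × 2.79352 = 1.997.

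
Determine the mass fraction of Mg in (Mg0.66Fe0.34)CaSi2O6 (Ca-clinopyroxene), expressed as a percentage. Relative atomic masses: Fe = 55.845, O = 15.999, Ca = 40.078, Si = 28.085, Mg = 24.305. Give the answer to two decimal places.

7.06 wt%

Molar mass of (Mg0.66Fe0.34)CaSi2O6: 0.66*24.305 + 0.34*55.845 + 1*40.078 + 2*28.085 + 6*15.999 = 227.271 g/mol.
Mass of Mg per formula unit: 0.66 × 24.305 = 16.041 g.
Weight fraction Mg = 16.041 / 227.271 = 0.0706.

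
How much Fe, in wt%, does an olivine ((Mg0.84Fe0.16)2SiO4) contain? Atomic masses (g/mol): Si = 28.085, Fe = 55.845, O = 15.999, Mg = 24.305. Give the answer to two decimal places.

11.85 wt%

Molar mass of (Mg0.84Fe0.16)2SiO4: 1.68×24.305 + 0.32×55.845 + 1×28.085 + 4×15.999 = 150.784 g/mol.
Mass of Fe per formula unit: 0.32 × 55.845 = 17.870 g.
Weight fraction Fe = 17.870 / 150.784 = 0.1185.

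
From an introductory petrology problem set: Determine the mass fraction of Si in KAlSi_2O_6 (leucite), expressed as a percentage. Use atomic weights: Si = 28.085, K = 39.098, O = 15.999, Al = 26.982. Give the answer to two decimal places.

Molar mass of KAlSi_2O_6: 1*39.098 + 1*26.982 + 2*28.085 + 6*15.999 = 218.244 g/mol.
Mass of Si per formula unit: 2 × 28.085 = 56.170 g.
Weight fraction Si = 56.170 / 218.244 = 0.2574.

25.74 weight percent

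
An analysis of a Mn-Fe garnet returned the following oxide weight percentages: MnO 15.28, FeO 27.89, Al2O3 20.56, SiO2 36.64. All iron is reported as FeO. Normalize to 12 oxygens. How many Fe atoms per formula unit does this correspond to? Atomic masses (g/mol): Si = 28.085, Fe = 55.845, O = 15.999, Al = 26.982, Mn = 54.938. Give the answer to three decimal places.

1.918 Fe apfu

15.28 wt% MnO ÷ 70.937 g/mol = 0.21540 mol, giving 0.21540 Mn and 0.21540 O.
27.89 wt% FeO ÷ 71.844 g/mol = 0.38820 mol, giving 0.38820 Fe and 0.38820 O.
20.56 wt% Al2O3 ÷ 101.961 g/mol = 0.20165 mol, giving 0.40330 Al and 0.60495 O.
36.64 wt% SiO2 ÷ 60.083 g/mol = 0.60982 mol, giving 0.60982 Si and 1.21964 O.
Oxygen sums to 2.42819; scaling by 12/2.42819 = 4.94195 puts the formula on 12 O.
Fe: 0.38820 × 4.94195 = 1.918 atoms per formula unit.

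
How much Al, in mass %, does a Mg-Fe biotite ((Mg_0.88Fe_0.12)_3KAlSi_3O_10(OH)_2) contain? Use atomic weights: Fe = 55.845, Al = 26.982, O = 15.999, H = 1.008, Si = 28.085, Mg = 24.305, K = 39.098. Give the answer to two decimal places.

Formula mass = 2.64*24.305 + 0.36*55.845 + 1*39.098 + 1*26.982 + 3*28.085 + 12*15.999 + 2*1.008 = 428.608 g/mol, of which 26.982 g is Al.
So Al makes up 26.982/428.608 = 0.0630 of the mass, i.e. 6.30%.

6.30 mass %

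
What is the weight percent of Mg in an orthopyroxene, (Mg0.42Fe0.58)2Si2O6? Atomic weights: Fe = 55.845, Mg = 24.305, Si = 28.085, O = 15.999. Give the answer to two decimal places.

8.60 mass %

Molar mass of (Mg0.42Fe0.58)2Si2O6: 0.84·24.305 + 1.16·55.845 + 2·28.085 + 6·15.999 = 237.360 g/mol.
Mass of Mg per formula unit: 0.84 × 24.305 = 20.416 g.
Weight fraction Mg = 20.416 / 237.360 = 0.0860.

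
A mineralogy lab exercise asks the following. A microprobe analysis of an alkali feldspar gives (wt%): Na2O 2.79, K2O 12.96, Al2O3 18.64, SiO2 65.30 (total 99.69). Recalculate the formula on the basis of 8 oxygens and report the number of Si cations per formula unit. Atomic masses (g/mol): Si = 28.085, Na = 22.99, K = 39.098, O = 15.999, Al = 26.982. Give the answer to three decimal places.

2.993 Si apfu

Na2O: 2.79/61.979 = 0.04502 mol → 0.09004 mol Na, 0.04502 mol O.
K2O: 12.96/94.195 = 0.13759 mol → 0.27518 mol K, 0.13759 mol O.
Al2O3: 18.64/101.961 = 0.18281 mol → 0.36562 mol Al, 0.54843 mol O.
SiO2: 65.30/60.083 = 1.08683 mol → 1.08683 mol Si, 2.17366 mol O.
Total oxygen = 2.90470 mol. Normalization factor = 8/2.90470 = 2.75416.
Si per 8 O = 1.08683 × 2.75416 = 2.993.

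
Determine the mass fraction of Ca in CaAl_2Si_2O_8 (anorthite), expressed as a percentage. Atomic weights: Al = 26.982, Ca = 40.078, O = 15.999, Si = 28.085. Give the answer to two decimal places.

M(CaAl_2Si_2O_8) = 278.204 g/mol.
Ca contributes 1 × 40.078 = 40.078 g per mole.
40.078/278.204 = 0.1441 → 14.41%.

14.41 mass %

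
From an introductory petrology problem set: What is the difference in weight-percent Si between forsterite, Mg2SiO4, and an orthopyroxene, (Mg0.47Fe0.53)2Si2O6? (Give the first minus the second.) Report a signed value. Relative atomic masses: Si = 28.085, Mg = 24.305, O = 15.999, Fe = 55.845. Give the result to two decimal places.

-4.02 percentage points

M(Mg2SiO4) = 140.691 g/mol, so wt% Si = 28.085/140.691 × 100 = 19.96%.
M((Mg0.47Fe0.53)2Si2O6) = 234.206 g/mol, so wt% Si = 56.170/234.206 × 100 = 23.98%.
19.96 − 23.98 = -4.02 pp.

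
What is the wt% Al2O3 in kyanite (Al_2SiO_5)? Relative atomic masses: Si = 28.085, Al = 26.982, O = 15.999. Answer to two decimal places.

M(Al_2SiO_5) = 162.044 g/mol; M(Al2O3) = 101.961 g/mol.
Moles Al2O3 per formula unit = 2 Al ÷ 2 = 1.0000.
Al2O3 fraction = (1.0000 × 101.961) / 162.044 = 101.961/162.044 = 0.6292.

62.92 wt%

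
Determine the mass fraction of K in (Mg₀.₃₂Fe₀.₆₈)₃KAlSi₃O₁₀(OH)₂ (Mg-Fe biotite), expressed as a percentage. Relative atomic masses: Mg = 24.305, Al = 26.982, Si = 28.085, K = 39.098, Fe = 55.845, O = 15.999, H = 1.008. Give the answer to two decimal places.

Molar mass of (Mg₀.₃₂Fe₀.₆₈)₃KAlSi₃O₁₀(OH)₂: 0.96×24.305 + 2.04×55.845 + 1×39.098 + 1×26.982 + 3×28.085 + 12×15.999 + 2×1.008 = 481.596 g/mol.
Mass of K per formula unit: 1 × 39.098 = 39.098 g.
Weight fraction K = 39.098 / 481.596 = 0.0812.

8.12 wt%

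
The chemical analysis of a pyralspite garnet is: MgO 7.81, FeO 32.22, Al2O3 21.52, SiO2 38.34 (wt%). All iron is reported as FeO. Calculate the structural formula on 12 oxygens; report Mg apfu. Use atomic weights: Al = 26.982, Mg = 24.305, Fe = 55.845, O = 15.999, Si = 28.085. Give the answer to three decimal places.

0.911 Mg apfu

MgO (M=40.304): mol = 0.19378; Mg = 0.19378, O = 0.19378.
FeO (M=71.844): mol = 0.44847; Fe = 0.44847, O = 0.44847.
Al2O3 (M=101.961): mol = 0.21106; Al = 0.42212, O = 0.63318.
SiO2 (M=60.083): mol = 0.63812; Si = 0.63812, O = 1.27624.
ΣO = 2.55167; factor = 12/ΣO = 4.70280.
Mg apfu = 0.19378 × 4.70280 = 0.911.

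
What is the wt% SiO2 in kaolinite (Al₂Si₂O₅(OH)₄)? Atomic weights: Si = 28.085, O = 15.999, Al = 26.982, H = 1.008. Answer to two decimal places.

46.55 wt%

Formula mass = 258.157 g/mol.
2 Si → 2.0000 mol SiO2 per formula unit; M(SiO2) = 60.083, so SiO2 mass = 120.166 g.
120.166/258.157 × 100 = 46.55 wt%.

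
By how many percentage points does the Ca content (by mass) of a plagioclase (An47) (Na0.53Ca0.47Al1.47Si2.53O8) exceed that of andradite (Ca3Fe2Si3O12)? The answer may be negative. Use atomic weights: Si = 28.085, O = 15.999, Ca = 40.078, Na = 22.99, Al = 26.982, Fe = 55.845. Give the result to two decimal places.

First mineral: 18.837 g Ca in 269.732 g formula = 6.98 wt% Ca.
Second mineral: 120.234 g Ca in 508.167 g formula = 23.66 wt% Ca.
6.98% − 23.66% gives a difference of -16.68 percentage points.

-16.68 percentage points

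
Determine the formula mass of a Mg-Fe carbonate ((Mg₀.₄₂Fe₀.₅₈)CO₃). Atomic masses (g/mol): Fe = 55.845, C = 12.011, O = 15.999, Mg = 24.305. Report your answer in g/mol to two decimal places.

102.61 g/mol

M = 0.42·24.305 + 0.58·55.845 + 1·12.011 + 3·15.999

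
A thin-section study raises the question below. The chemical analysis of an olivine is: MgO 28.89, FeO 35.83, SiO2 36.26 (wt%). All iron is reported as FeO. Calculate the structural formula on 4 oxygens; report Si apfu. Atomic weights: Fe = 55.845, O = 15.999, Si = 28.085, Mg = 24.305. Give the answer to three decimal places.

0.996 Si apfu

MgO (M=40.304): mol = 0.71680; Mg = 0.71680, O = 0.71680.
FeO (M=71.844): mol = 0.49872; Fe = 0.49872, O = 0.49872.
SiO2 (M=60.083): mol = 0.60350; Si = 0.60350, O = 1.20700.
ΣO = 2.42252; factor = 4/ΣO = 1.65117.
Si apfu = 0.60350 × 1.65117 = 0.996.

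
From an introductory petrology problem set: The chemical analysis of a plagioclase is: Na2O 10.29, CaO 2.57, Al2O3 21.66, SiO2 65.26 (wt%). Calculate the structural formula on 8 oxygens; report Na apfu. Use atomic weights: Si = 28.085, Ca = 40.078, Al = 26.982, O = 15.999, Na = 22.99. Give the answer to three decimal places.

Na2O: 10.29/61.979 = 0.16602 mol → 0.33204 mol Na, 0.16602 mol O.
CaO: 2.57/56.077 = 0.04583 mol → 0.04583 mol Ca, 0.04583 mol O.
Al2O3: 21.66/101.961 = 0.21243 mol → 0.42486 mol Al, 0.63729 mol O.
SiO2: 65.26/60.083 = 1.08616 mol → 1.08616 mol Si, 2.17232 mol O.
Total oxygen = 3.02146 mol. Normalization factor = 8/3.02146 = 2.64773.
Na per 8 O = 0.33204 × 2.64773 = 0.879.

0.879 Na apfu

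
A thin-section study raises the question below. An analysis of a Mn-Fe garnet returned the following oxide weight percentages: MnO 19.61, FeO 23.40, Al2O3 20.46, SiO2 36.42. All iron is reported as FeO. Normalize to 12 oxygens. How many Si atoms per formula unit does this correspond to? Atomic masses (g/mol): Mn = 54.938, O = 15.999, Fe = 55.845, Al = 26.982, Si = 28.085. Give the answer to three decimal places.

3.010 Si apfu

19.61 wt% MnO ÷ 70.937 g/mol = 0.27644 mol, giving 0.27644 Mn and 0.27644 O.
23.40 wt% FeO ÷ 71.844 g/mol = 0.32571 mol, giving 0.32571 Fe and 0.32571 O.
20.46 wt% Al2O3 ÷ 101.961 g/mol = 0.20066 mol, giving 0.40132 Al and 0.60198 O.
36.42 wt% SiO2 ÷ 60.083 g/mol = 0.60616 mol, giving 0.60616 Si and 1.21232 O.
Oxygen sums to 2.41645; scaling by 12/2.41645 = 4.96596 puts the formula on 12 O.
Si: 0.60616 × 4.96596 = 3.010 atoms per formula unit.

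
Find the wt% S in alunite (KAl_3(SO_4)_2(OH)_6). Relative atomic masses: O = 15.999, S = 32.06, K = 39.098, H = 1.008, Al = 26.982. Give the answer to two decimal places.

Formula mass = 1*39.098 + 3*26.982 + 2*32.06 + 14*15.999 + 6*1.008 = 414.198 g/mol, of which 64.120 g is S.
So S makes up 64.120/414.198 = 0.1548 of the mass, i.e. 15.48%.

15.48 mass %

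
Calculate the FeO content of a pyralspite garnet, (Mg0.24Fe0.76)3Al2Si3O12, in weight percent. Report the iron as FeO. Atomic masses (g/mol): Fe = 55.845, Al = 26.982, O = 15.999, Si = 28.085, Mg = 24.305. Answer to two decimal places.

34.48 wt%

Formula mass = 475.033 g/mol.
2.28 Fe → 2.2800 mol FeO per formula unit; M(FeO) = 71.844, so FeO mass = 163.804 g.
163.804/475.033 × 100 = 34.48 wt%.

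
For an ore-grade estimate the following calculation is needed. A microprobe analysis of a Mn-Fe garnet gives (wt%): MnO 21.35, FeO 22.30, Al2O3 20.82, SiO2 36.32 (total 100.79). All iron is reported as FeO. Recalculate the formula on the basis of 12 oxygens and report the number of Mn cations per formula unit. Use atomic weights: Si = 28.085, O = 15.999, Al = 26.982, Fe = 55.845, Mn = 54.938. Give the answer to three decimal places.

1.484 Mn apfu

21.35 wt% MnO ÷ 70.937 g/mol = 0.30097 mol, giving 0.30097 Mn and 0.30097 O.
22.30 wt% FeO ÷ 71.844 g/mol = 0.31039 mol, giving 0.31039 Fe and 0.31039 O.
20.82 wt% Al2O3 ÷ 101.961 g/mol = 0.20420 mol, giving 0.40840 Al and 0.61260 O.
36.32 wt% SiO2 ÷ 60.083 g/mol = 0.60450 mol, giving 0.60450 Si and 1.20900 O.
Oxygen sums to 2.43296; scaling by 12/2.43296 = 4.93226 puts the formula on 12 O.
Mn: 0.30097 × 4.93226 = 1.484 atoms per formula unit.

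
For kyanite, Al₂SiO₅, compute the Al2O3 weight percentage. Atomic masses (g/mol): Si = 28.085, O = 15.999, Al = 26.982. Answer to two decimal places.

M(Al₂SiO₅) = 162.044 g/mol; M(Al2O3) = 101.961 g/mol.
Moles Al2O3 per formula unit = 2 Al ÷ 2 = 1.0000.
Al2O3 fraction = (1.0000 × 101.961) / 162.044 = 101.961/162.044 = 0.6292.

62.92 wt%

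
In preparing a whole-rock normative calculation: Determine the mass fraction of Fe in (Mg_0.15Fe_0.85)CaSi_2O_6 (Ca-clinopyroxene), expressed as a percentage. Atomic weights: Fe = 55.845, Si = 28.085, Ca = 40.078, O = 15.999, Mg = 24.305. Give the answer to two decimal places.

19.51 wt%

M((Mg_0.15Fe_0.85)CaSi_2O_6) = 243.356 g/mol.
Fe contributes 0.85 × 55.845 = 47.468 g per mole.
47.468/243.356 = 0.1951 → 19.51%.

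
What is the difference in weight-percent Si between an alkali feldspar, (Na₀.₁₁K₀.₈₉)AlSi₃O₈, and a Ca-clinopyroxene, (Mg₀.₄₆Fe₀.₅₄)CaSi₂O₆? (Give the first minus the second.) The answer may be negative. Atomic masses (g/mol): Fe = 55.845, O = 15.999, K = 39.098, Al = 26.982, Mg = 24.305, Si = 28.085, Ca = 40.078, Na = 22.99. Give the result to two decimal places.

Si in (Na₀.₁₁K₀.₈₉)AlSi₃O₈: molar mass 276.555 g/mol; 3×28.085 = 84.255 g → 30.47 wt%.
Si in (Mg₀.₄₆Fe₀.₅₄)CaSi₂O₆: molar mass 233.579 g/mol; 2×28.085 = 56.170 g → 24.05 wt%.
Difference = 30.47 − 24.05 = 6.42 percentage points.

6.42 percentage points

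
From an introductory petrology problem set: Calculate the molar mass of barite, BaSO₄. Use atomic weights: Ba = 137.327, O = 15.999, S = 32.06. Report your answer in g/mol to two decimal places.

M = 1*137.327 + 1*32.06 + 4*15.999

233.38 g/mol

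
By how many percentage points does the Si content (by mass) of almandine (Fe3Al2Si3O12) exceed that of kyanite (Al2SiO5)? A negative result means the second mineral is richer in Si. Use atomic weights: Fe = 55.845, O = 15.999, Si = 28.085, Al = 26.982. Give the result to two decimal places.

First mineral: 84.255 g Si in 497.742 g formula = 16.93 wt% Si.
Second mineral: 28.085 g Si in 162.044 g formula = 17.33 wt% Si.
16.93% − 17.33% gives a difference of -0.40 percentage points.

-0.40 percentage points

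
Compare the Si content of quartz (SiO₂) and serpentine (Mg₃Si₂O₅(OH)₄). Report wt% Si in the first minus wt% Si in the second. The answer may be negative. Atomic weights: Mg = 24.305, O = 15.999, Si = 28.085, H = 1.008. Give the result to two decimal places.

Si in SiO₂: molar mass 60.083 g/mol; 1×28.085 = 28.085 g → 46.74 wt%.
Si in Mg₃Si₂O₅(OH)₄: molar mass 277.108 g/mol; 2×28.085 = 56.170 g → 20.27 wt%.
Difference = 46.74 − 20.27 = 26.47 percentage points.

26.47 percentage points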